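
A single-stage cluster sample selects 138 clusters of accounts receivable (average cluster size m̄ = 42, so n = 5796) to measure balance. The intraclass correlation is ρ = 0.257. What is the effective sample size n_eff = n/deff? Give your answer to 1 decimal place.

502.4

deff = 1 + (42 − 1)·0.257 = 1 + 10.537 = 11.537.
n_eff = 5796 / 11.537 = 502.4.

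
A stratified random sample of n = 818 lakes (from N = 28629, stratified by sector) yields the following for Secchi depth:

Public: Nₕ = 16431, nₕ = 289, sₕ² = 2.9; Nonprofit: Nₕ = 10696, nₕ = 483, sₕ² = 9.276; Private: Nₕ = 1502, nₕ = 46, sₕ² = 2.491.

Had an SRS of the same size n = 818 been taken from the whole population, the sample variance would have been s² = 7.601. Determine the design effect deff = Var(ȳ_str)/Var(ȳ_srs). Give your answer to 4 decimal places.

Var(ȳ_str) = Σ Wₕ²(1−fₕ)sₕ²/nₕ with Wₕ = Nₕ/28629:
  Public: (16431/28629)²·(1−289/16431)·2.9/289 = 0.0032472007
  Nonprofit: (10696/28629)²·(1−483/10696)·9.276/483 = 0.0025596228
  Private: (1502/28629)²·(1−46/1502)·2.491/46 = 1.4448902 × 10^-4
  → Var(ȳ_str) = 0.0059513125.
Var(ȳ_srs) = (1 − 818/28629)·7.601/818 = 0.009026676.
deff = 0.0059513125 / 0.009026676 = 0.6593.

0.6593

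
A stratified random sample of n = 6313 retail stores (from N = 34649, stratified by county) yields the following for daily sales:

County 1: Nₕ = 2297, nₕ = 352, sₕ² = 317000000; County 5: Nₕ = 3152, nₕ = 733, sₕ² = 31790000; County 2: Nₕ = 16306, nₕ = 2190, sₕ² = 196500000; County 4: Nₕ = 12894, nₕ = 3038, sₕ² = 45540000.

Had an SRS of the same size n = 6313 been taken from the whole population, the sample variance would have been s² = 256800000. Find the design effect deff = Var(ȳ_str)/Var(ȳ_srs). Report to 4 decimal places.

0.6738

Var(ȳ_str) = Σ Wₕ²(1−fₕ)sₕ²/nₕ with Wₕ = Nₕ/34649:
  County 1: (2297/34649)²·(1−352/2297)·317000000/352 = 3351.3192
  County 5: (3152/34649)²·(1−733/3152)·31790000/733 = 275.44013
  County 2: (16306/34649)²·(1−2190/16306)·196500000/2190 = 17202.68
  County 4: (12894/34649)²·(1−3038/12894)·45540000/3038 = 1586.7635
  → Var(ȳ_str) = 22416.203.
Var(ȳ_srs) = (1 − 6313/34649)·256800000/6313 = 33266.497.
deff = 22416.203 / 33266.497 = 0.6738.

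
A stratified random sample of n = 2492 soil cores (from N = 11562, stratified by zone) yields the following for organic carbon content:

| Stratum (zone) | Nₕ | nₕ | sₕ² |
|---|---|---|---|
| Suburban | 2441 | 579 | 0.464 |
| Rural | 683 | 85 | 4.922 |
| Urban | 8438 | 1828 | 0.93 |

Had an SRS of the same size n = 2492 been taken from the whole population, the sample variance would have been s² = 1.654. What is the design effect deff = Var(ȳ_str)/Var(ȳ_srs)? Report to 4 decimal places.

0.7998

Var(ȳ_str) = Σ Wₕ²(1−fₕ)sₕ²/nₕ with Wₕ = Nₕ/11562:
  Suburban: (2441/11562)²·(1−579/2441)·0.464/579 = 2.7247141 × 10^-5
  Rural: (683/11562)²·(1−85/683)·4.922/85 = 1.769207 × 10^-4
  Urban: (8438/11562)²·(1−1828/8438)·0.93/1828 = 2.1226667 × 10^-4
  → Var(ȳ_str) = 4.1643451 × 10^-4.
Var(ȳ_srs) = (1 − 2492/11562)·1.654/2492 = 5.2066908 × 10^-4.
deff = (4.1643451 × 10^-4) / (5.2066908 × 10^-4) = 0.7998.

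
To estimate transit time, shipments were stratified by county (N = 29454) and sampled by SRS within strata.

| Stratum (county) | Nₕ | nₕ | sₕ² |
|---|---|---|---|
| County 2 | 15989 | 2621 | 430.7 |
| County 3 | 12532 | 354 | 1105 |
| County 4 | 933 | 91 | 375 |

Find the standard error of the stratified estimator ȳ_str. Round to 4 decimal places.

0.7703

Var(ȳ_str) = Σₕ Wₕ²(1 − fₕ)sₕ²/nₕ with Wₕ = Nₕ/N, N = 29454.
County 2: Wₕ = 0.54284647; term = 0.54284647²·(1 − 0.16392520)·430.7/2621 = 0.040486201.
County 3: Wₕ = 0.42547702; term = 0.42547702²·(1 − 0.02824769)·1105/354 = 0.54911942.
County 4: Wₕ = 0.03167651; term = 0.03167651²·(1 − 0.09753483)·375/91 = 0.0037315997.
Sum = 0.59333722.
SE = √(0.59333722) = 0.7703.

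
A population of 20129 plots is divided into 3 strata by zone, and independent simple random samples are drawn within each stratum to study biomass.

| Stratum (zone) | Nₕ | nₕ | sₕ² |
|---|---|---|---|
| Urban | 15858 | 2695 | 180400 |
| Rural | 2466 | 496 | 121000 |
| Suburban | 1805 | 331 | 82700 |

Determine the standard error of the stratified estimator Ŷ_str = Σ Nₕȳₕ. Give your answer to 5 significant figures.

Var(Ŷ_str) = Σₕ Nₕ²(1 − fₕ)sₕ²/nₕ.
Urban: 15858²·(1 − 2695/15858)·180400/2695 = 1.3972723 × 10^10.
Rural: 2466²·(1 − 496/2466)·121000/496 = 1.1851218 × 10^9.
Suburban: 1805²·(1 − 331/1805)·82700/331 = 6.647406 × 10^8.
Sum = 1.5822585 × 10^10.
SE = √(1.5822585 × 10^10) = 125790.

125790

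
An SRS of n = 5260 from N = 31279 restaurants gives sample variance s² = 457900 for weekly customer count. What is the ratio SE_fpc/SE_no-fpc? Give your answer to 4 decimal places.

0.9121

f = n/N = 5260/31279 = 0.16816394.
SE_no-fpc = √(s²/n) = 9.3302321; SE_fpc = √((1−f)s²/n) = 8.5096426.
Ratio = √(1−f) = 0.91205047.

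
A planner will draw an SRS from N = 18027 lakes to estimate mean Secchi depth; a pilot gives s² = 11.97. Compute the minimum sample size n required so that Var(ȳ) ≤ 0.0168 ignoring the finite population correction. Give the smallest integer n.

713

Without fpc, n₀ = s²/D = 11.97/0.0168 = 712.5000.
Rounding up, n = 713.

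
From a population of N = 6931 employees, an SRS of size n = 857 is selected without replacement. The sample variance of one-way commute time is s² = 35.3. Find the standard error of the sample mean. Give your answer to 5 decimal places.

Under SRS without replacement, Var(ȳ) = (1 − f)·s²/n with f = n/N = 857/6931 = 0.12364738.
Var(ȳ) = (1 − 0.12364738)·35.3/857 = 0.87635262·0.041190198 = 0.036097138.
SE(ȳ) = √(0.036097138) = 0.18999.

0.18999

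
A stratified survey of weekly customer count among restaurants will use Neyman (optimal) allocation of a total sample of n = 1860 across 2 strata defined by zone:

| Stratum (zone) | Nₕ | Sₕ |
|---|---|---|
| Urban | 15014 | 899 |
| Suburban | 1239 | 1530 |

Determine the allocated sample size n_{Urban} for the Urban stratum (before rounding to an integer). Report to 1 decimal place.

1630.9

Neyman allocation: nₕ = n·NₕSₕ / Σⱼ NⱼSⱼ.
Σ NⱼSⱼ = 15014·899 + 1239·1530 = 1.5393256 × 10^7.
n_{Urban} = 1860·15014·899 / (1.5393256 × 10^7) = 1630.9.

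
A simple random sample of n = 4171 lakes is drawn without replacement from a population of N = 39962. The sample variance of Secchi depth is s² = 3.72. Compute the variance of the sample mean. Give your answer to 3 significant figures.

Under SRS without replacement, Var(ȳ) = (1 − f)·s²/n with f = n/N = 4171/39962 = 0.10437416.
Var(ȳ) = (1 − 0.10437416)·3.72/4171 = 0.89562584·8.9187245 × 10^-4 = 7.9878402 × 10^-4.

7.99 × 10^-4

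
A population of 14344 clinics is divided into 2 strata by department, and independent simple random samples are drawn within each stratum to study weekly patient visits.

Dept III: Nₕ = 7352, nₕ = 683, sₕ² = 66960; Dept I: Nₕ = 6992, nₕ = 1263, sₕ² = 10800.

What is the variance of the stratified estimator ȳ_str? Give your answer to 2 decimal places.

25.03

Var(ȳ_str) = Σₕ Wₕ²(1 − fₕ)sₕ²/nₕ with Wₕ = Nₕ/N, N = 14344.
Dept III: Wₕ = 0.51254880; term = 0.51254880²·(1 − 0.09289989)·66960/683 = 23.362559.
Dept I: Wₕ = 0.48745120; term = 0.48745120²·(1 − 0.18063501)·10800/1263 = 1.6647924.
Sum = 25.027351.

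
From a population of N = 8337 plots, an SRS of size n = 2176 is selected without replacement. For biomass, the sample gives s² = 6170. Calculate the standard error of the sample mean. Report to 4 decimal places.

1.4476

Under SRS without replacement, Var(ȳ) = (1 − f)·s²/n with f = n/N = 2176/8337 = 0.26100516.
Var(ȳ) = (1 − 0.26100516)·6170/2176 = 0.73899484·2.8354779 = 2.0954036.
SE(ȳ) = √(2.0954036) = 1.4476.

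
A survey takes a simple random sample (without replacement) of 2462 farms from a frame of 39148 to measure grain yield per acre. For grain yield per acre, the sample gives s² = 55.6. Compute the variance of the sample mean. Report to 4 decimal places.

Under SRS without replacement, Var(ȳ) = (1 − f)·s²/n with f = n/N = 2462/39148 = 0.06288955.
Var(ȳ) = (1 − 0.06288955)·55.6/2462 = 0.93711045·0.022583266 = 0.021163014.

0.0212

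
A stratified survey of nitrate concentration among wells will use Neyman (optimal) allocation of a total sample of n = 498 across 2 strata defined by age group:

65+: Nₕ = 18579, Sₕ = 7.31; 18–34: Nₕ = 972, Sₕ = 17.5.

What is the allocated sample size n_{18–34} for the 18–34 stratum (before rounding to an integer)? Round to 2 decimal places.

55.43

Neyman allocation: nₕ = n·NₕSₕ / Σⱼ NⱼSⱼ.
Σ NⱼSⱼ = 18579·7.31 + 972·17.5 = 152822.49.
n_{18–34} = 498·972·17.5 / 152822.49 = 55.43.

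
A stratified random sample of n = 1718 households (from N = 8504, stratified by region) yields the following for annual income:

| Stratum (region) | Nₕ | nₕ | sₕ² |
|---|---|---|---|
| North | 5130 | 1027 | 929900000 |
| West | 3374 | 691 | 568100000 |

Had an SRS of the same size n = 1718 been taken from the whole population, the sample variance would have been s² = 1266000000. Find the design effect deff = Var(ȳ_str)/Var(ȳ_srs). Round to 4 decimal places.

0.6232

Var(ȳ_str) = Σ Wₕ²(1−fₕ)sₕ²/nₕ with Wₕ = Nₕ/8504:
  North: (5130/8504)²·(1−1027/5130)·929900000/1027 = 263534.93
  West: (3374/8504)²·(1−691/3374)·568100000/691 = 102911.99
  → Var(ȳ_str) = 366446.92.
Var(ȳ_srs) = (1 − 1718/8504)·1266000000/1718 = 588032.26.
deff = 366446.92 / 588032.26 = 0.6232.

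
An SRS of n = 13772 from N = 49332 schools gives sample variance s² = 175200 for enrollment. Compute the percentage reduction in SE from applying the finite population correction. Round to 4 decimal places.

f = n/N = 13772/49332 = 0.27916971.
SE_no-fpc = √(s²/n) = 3.5667161; SE_fpc = √((1−f)s²/n) = 3.0282035.
Ratio = √(1−f) = 0.84901725. Reduction = 100·(1 − 0.84901725) = 15.0983%.

15.0983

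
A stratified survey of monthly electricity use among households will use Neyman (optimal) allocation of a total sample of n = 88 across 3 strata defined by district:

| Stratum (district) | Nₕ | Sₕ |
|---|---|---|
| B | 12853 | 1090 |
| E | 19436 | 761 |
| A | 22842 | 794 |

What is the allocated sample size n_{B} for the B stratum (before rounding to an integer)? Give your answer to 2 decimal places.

Neyman allocation: nₕ = n·NₕSₕ / Σⱼ NⱼSⱼ.
Σ NⱼSⱼ = 12853·1090 + 19436·761 + 22842·794 = 4.6937114 × 10^7.
n_{B} = 88·12853·1090 / (4.6937114 × 10^7) = 26.27.

26.27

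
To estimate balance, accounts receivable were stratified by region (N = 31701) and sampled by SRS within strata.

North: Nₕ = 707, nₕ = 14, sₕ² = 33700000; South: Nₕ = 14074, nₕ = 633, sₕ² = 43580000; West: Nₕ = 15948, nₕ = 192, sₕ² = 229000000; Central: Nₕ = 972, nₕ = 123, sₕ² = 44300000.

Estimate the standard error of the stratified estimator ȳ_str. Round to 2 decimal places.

Var(ȳ_str) = Σₕ Wₕ²(1 − fₕ)sₕ²/nₕ with Wₕ = Nₕ/N, N = 31701.
North: Wₕ = 0.02230214; term = 0.02230214²·(1 − 0.01980198)·33700000/14 = 1173.5689.
South: Wₕ = 0.44396076; term = 0.44396076²·(1 − 0.04497655)·43580000/633 = 12959.454.
West: Wₕ = 0.50307561; term = 0.50307561²·(1 − 0.01203913)·229000000/192 = 298222.58.
Central: Wₕ = 0.03066149; term = 0.03066149²·(1 − 0.12654321)·44300000/123 = 295.75129.
Sum = 312651.35.
SE = √(312651.35) = 559.15.

559.15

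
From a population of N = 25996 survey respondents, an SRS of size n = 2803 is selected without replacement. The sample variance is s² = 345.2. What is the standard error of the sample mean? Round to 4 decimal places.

Under SRS without replacement, Var(ȳ) = (1 − f)·s²/n with f = n/N = 2803/25996 = 0.10782428.
Var(ȳ) = (1 − 0.10782428)·345.2/2803 = 0.89217572·0.12315376 = 0.1098748.
SE(ȳ) = √(0.1098748) = 0.3315.

0.3315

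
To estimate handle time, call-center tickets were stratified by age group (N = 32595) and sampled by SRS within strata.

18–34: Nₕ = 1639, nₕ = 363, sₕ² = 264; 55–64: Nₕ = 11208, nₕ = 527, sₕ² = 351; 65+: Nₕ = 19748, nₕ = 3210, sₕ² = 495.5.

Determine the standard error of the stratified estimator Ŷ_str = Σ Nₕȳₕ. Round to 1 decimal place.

11474.6

Var(Ŷ_str) = Σₕ Nₕ²(1 − fₕ)sₕ²/nₕ.
18–34: 1639²·(1 − 363/1639)·264/363 = 1.520992 × 10^6.
55–64: 11208²·(1 − 527/11208)·351/527 = 7.9732712 × 10^7.
65+: 19748²·(1 − 3210/19748)·495.5/3210 = 5.0413254 × 10^7.
Sum = 1.3166696 × 10^8.
SE = √(1.3166696 × 10^8) = 11474.6.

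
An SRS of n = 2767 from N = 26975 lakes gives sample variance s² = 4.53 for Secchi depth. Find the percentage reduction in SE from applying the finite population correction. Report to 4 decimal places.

5.2676

f = n/N = 2767/26975 = 0.10257646.
SE_no-fpc = √(s²/n) = 0.040461737; SE_fpc = √((1−f)s²/n) = 0.038330391.
Ratio = √(1−f) = 0.94732441. Reduction = 100·(1 − 0.94732441) = 5.2676%.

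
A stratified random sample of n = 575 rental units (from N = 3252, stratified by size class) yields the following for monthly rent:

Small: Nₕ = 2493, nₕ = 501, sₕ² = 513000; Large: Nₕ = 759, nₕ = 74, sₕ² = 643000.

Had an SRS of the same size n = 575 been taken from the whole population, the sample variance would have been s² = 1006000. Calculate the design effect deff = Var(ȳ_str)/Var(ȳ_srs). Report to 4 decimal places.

0.6305

Var(ȳ_str) = Σ Wₕ²(1−fₕ)sₕ²/nₕ with Wₕ = Nₕ/3252:
  Small: (2493/3252)²·(1−501/2493)·513000/501 = 480.82847
  Large: (759/3252)²·(1−74/759)·643000/74 = 427.17962
  → Var(ȳ_str) = 908.00809.
Var(ȳ_srs) = (1 − 575/3252)·1006000/575 = 1440.2171.
deff = 908.00809 / 1440.2171 = 0.6305.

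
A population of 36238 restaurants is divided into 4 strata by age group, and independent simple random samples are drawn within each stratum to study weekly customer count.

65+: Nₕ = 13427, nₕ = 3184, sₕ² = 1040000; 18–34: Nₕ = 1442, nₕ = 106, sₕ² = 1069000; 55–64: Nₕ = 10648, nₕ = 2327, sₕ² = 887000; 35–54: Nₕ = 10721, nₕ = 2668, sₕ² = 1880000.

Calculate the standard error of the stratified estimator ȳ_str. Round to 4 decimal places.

Var(ȳ_str) = Σₕ Wₕ²(1 − fₕ)sₕ²/nₕ with Wₕ = Nₕ/N, N = 36238.
65+: Wₕ = 0.37052266; term = 0.37052266²·(1 − 0.23713413)·1040000/3184 = 34.208813.
18–34: Wₕ = 0.03979248; term = 0.03979248²·(1 − 0.07350902)·1069000/106 = 14.795005.
55–64: Wₕ = 0.29383520; term = 0.29383520²·(1 − 0.21853869)·887000/2327 = 25.718306.
35–54: Wₕ = 0.29584966; term = 0.29584966²·(1 − 0.24885738)·1880000/2668 = 46.327256.
Sum = 121.04938.
SE = √(121.04938) = 11.0022.

11.0022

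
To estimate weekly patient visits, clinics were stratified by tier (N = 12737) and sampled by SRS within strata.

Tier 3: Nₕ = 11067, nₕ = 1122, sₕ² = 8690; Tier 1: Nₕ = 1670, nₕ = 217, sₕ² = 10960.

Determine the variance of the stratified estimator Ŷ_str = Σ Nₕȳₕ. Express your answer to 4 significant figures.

Var(Ŷ_str) = Σₕ Nₕ²(1 − fₕ)sₕ²/nₕ.
Tier 3: 11067²·(1 − 1122/11067)·8690/1122 = 8.5243568 × 10^8.
Tier 1: 1670²·(1 − 217/1670)·10960/217 = 1.2255553 × 10^8.
Sum = 9.7499121 × 10^8.

9.750 × 10^8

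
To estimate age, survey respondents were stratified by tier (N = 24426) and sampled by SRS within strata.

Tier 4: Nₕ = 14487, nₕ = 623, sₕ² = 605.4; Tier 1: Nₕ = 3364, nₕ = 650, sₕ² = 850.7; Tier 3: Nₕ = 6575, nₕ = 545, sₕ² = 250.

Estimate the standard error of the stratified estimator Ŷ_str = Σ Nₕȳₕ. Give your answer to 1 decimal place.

Var(Ŷ_str) = Σₕ Nₕ²(1 − fₕ)sₕ²/nₕ.
Tier 4: 14487²·(1 − 623/14487)·605.4/623 = 1.9517374 × 10^8.
Tier 1: 3364²·(1 − 650/3364)·850.7/650 = 1.1948927 × 10^7.
Tier 3: 6575²·(1 − 545/6575)·250/545 = 1.8186812 × 10^7.
Sum = 2.2530948 × 10^8.
SE = √(2.2530948 × 10^8) = 15010.3.

15010.3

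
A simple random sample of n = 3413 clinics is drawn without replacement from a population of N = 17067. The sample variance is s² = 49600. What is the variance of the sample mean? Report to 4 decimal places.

11.6265

Under SRS without replacement, Var(ȳ) = (1 − f)·s²/n with f = n/N = 3413/17067 = 0.19997656.
Var(ȳ) = (1 − 0.19997656)·49600/3413 = 0.80002344·14.532669 = 11.626476.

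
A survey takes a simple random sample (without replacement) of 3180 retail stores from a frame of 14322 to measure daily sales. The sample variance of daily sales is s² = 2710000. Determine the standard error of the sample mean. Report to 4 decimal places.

Under SRS without replacement, Var(ȳ) = (1 − f)·s²/n with f = n/N = 3180/14322 = 0.22203603.
Var(ȳ) = (1 − 0.22203603)·2710000/3180 = 0.77796397·852.20126 = 662.98188.
SE(ȳ) = √(662.98188) = 25.7484.

25.7484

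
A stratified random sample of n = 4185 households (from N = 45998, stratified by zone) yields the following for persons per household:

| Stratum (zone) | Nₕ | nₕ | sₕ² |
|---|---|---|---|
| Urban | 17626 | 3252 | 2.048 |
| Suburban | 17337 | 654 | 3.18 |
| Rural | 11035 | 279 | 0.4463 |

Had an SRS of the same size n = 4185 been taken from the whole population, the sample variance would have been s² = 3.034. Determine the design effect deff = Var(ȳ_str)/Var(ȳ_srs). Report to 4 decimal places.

Var(ȳ_str) = Σ Wₕ²(1−fₕ)sₕ²/nₕ with Wₕ = Nₕ/45998:
  Urban: (17626/45998)²·(1−3252/17626)·2.048/3252 = 7.5410692 × 10^-5
  Suburban: (17337/45998)²·(1−654/17337)·3.18/654 = 6.6469065 × 10^-4
  Rural: (11035/45998)²·(1−279/11035)·0.4463/279 = 8.973625 × 10^-5
  → Var(ȳ_str) = 8.2983759 × 10^-4.
Var(ȳ_srs) = (1 − 4185/45998)·3.034/4185 = 6.5901074 × 10^-4.
deff = (8.2983759 × 10^-4) / (6.5901074 × 10^-4) = 1.2592.

1.2592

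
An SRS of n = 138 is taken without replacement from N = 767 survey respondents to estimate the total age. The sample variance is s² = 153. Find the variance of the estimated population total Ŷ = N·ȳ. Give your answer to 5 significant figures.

Var(Ŷ) = N²·Var(ȳ) = N²·(1 − n/N)·s²/n.
f = 138/767 = 0.17992177; Var(ȳ) = 0.82007823·153/138 = 0.90921716.
Var(Ŷ) = 767² · 0.90921716 = 534882.45.

534880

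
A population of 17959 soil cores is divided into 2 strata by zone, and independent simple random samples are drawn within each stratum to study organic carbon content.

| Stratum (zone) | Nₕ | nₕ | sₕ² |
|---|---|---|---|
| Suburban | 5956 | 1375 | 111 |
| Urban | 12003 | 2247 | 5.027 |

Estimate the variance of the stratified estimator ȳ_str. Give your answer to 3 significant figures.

Var(ȳ_str) = Σₕ Wₕ²(1 − fₕ)sₕ²/nₕ with Wₕ = Nₕ/N, N = 17959.
Suburban: Wₕ = 0.33164430; term = 0.33164430²·(1 − 0.23085964)·111/1375 = 0.0068292178.
Urban: Wₕ = 0.66835570; term = 0.66835570²·(1 − 0.18720320)·5.027/2247 = 8.1227504 × 10^-4.
Sum = 0.0076414928.

0.00764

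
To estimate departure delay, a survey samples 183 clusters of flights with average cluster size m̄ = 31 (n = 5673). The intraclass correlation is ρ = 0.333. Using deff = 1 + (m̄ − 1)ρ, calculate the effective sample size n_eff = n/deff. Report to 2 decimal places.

516.20

deff = 1 + (31 − 1)·0.333 = 1 + 9.99 = 10.99.
n_eff = 5673 / 10.99 = 516.20.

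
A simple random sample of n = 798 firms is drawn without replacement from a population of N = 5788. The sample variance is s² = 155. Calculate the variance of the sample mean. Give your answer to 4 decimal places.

Under SRS without replacement, Var(ȳ) = (1 − f)·s²/n with f = n/N = 798/5788 = 0.13787146.
Var(ȳ) = (1 − 0.13787146)·155/798 = 0.86212854·0.19423559 = 0.16745605.

0.1675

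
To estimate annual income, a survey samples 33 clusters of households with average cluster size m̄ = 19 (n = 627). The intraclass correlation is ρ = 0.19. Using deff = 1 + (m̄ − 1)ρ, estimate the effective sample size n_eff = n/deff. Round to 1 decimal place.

141.9

deff = 1 + (19 − 1)·0.19 = 1 + 3.42 = 4.42.
n_eff = 627 / 4.42 = 141.9.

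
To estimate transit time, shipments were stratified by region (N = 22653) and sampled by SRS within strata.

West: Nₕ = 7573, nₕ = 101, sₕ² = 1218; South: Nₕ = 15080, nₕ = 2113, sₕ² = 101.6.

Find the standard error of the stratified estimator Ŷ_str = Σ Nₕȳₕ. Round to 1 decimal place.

Var(Ŷ_str) = Σₕ Nₕ²(1 − fₕ)sₕ²/nₕ.
West: 7573²·(1 − 101/7573)·1218/101 = 6.8238698 × 10^8.
South: 15080²·(1 − 2113/15080)·101.6/2113 = 9.4023208 × 10^6.
Sum = 6.917893 × 10^8.
SE = √(6.917893 × 10^8) = 26301.9.

26301.9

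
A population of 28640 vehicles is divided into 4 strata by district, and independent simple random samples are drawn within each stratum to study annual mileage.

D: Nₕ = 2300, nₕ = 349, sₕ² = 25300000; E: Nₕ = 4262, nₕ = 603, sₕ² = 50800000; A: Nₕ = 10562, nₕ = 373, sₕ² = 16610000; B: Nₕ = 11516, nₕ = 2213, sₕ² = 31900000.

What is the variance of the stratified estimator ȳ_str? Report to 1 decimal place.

9723.4

Var(ȳ_str) = Σₕ Wₕ²(1 − fₕ)sₕ²/nₕ with Wₕ = Nₕ/N, N = 28640.
D: Wₕ = 0.08030726; term = 0.08030726²·(1 − 0.15173913)·25300000/349 = 396.58307.
E: Wₕ = 0.14881285; term = 0.14881285²·(1 − 0.14148287)·50800000/603 = 1601.6818.
A: Wₕ = 0.36878492; term = 0.36878492²·(1 − 0.03531528)·16610000/373 = 5842.4163.
B: Wₕ = 0.40209497; term = 0.40209497²·(1 − 0.19216742)·31900000/2213 = 1882.7295.
Sum = 9723.4107.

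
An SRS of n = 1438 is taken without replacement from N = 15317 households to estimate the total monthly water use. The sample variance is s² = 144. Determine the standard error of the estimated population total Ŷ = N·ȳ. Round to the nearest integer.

4614

Var(Ŷ) = N²·Var(ȳ) = N²·(1 − n/N)·s²/n.
f = 1438/15317 = 0.09388261; Var(ȳ) = 0.90611739·144/1438 = 0.090737763.
Var(Ŷ) = 15317² · 0.090737763 = 2.1288031 × 10^7.
SE(Ŷ) = √(2.1288031 × 10^7) = 4614.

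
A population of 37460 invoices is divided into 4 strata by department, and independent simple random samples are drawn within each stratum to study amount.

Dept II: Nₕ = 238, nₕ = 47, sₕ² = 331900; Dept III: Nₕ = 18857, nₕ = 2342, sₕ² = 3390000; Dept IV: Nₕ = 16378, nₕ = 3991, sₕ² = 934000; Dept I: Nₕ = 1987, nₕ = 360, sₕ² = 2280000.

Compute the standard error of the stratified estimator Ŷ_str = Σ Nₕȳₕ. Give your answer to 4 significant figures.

Var(Ŷ_str) = Σₕ Nₕ²(1 − fₕ)sₕ²/nₕ.
Dept II: 238²·(1 − 47/238)·331900/47 = 3.2101086 × 10^8.
Dept III: 18857²·(1 − 2342/18857)·3390000/2342 = 4.5077932 × 10^11.
Dept IV: 16378²·(1 − 3991/16378)·934000/3991 = 4.7477971 × 10^10.
Dept I: 1987²·(1 − 360/1987)·2280000/360 = 2.047471 × 10^10.
Sum = 5.1905301 × 10^11.
SE = √(5.1905301 × 10^11) = 720500.

720500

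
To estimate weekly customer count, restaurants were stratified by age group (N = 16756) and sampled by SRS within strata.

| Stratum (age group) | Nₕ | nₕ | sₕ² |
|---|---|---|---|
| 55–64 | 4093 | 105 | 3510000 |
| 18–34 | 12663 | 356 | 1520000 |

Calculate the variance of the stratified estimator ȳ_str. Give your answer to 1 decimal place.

Var(ȳ_str) = Σₕ Wₕ²(1 − fₕ)sₕ²/nₕ with Wₕ = Nₕ/N, N = 16756.
55–64: Wₕ = 0.24427071; term = 0.24427071²·(1 − 0.02565355)·3510000/105 = 1943.4528.
18–34: Wₕ = 0.75572929; term = 0.75572929²·(1 − 0.02811340)·1520000/356 = 2369.9637.
Sum = 4313.4165.

4313.4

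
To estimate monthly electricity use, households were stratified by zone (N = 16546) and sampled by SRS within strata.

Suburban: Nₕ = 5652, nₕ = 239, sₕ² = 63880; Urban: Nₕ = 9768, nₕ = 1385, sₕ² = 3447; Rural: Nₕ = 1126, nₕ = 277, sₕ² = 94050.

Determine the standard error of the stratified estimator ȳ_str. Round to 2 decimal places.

5.64

Var(ȳ_str) = Σₕ Wₕ²(1 − fₕ)sₕ²/nₕ with Wₕ = Nₕ/N, N = 16546.
Suburban: Wₕ = 0.34159313; term = 0.34159313²·(1 − 0.04228592)·63880/239 = 29.869032.
Urban: Wₕ = 0.59035416; term = 0.59035416²·(1 − 0.14178952)·3447/1385 = 0.74440724.
Rural: Wₕ = 0.06805270; term = 0.06805270²·(1 − 0.24600355)·94050/277 = 1.1856024.
Sum = 31.799042.
SE = √(31.799042) = 5.64.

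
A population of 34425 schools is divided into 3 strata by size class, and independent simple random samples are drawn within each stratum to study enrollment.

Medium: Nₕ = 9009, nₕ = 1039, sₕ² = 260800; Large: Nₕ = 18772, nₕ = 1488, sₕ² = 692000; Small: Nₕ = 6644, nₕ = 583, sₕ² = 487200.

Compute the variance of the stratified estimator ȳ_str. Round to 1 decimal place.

170.9

Var(ȳ_str) = Σₕ Wₕ²(1 − fₕ)sₕ²/nₕ with Wₕ = Nₕ/N, N = 34425.
Medium: Wₕ = 0.26169935; term = 0.26169935²·(1 − 0.11532912)·260800/1039 = 15.208243.
Large: Wₕ = 0.54530138; term = 0.54530138²·(1 − 0.07926699)·692000/1488 = 127.32394.
Small: Wₕ = 0.19299927; term = 0.19299927²·(1 − 0.08774834)·487200/583 = 28.396495.
Sum = 170.92868.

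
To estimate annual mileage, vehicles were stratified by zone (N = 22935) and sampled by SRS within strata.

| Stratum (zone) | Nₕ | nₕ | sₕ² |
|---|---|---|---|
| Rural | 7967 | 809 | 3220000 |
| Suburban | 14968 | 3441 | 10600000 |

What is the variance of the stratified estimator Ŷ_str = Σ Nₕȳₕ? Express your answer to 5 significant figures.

7.5848 × 10^11

Var(Ŷ_str) = Σₕ Nₕ²(1 − fₕ)sₕ²/nₕ.
Rural: 7967²·(1 − 809/7967)·3220000/809 = 2.2698328 × 10^11.
Suburban: 14968²·(1 − 3441/14968)·10600000/3441 = 5.3149754 × 10^11.
Sum = 7.5848082 × 10^11.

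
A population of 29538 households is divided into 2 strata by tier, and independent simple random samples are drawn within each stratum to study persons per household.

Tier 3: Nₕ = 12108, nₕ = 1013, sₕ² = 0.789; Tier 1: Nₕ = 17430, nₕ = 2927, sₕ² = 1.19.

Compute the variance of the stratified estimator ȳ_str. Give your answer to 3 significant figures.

2.38 × 10^-4

Var(ȳ_str) = Σₕ Wₕ²(1 − fₕ)sₕ²/nₕ with Wₕ = Nₕ/N, N = 29538.
Tier 3: Wₕ = 0.40991265; term = 0.40991265²·(1 − 0.08366369)·0.789/1013 = 1.1992372 × 10^-4.
Tier 1: Wₕ = 0.59008735; term = 0.59008735²·(1 − 0.16792886)·1.19/2927 = 1.1779241 × 10^-4.
Sum = 2.3771613 × 10^-4.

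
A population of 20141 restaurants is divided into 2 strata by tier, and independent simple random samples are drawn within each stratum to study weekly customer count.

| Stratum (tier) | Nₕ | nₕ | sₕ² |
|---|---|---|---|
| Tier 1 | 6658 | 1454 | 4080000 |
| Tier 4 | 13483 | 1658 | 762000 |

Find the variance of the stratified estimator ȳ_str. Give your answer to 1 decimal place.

420.3

Var(ȳ_str) = Σₕ Wₕ²(1 − fₕ)sₕ²/nₕ with Wₕ = Nₕ/N, N = 20141.
Tier 1: Wₕ = 0.33056949; term = 0.33056949²·(1 − 0.21838390)·4080000/1454 = 239.67061.
Tier 4: Wₕ = 0.66943051; term = 0.66943051²·(1 − 0.12296967)·762000/1658 = 180.63257.
Sum = 420.30318.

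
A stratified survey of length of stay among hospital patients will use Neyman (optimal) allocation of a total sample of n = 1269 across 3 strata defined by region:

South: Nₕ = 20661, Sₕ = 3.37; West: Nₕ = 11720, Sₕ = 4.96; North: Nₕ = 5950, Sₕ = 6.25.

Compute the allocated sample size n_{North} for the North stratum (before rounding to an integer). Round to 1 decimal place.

Neyman allocation: nₕ = n·NₕSₕ / Σⱼ NⱼSⱼ.
Σ NⱼSⱼ = 20661·3.37 + 11720·4.96 + 5950·6.25 = 164946.27.
n_{North} = 1269·5950·6.25 / 164946.27 = 286.1.

286.1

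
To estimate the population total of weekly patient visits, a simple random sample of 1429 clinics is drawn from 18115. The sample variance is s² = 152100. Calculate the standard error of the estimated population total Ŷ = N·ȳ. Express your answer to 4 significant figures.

Var(Ŷ) = N²·Var(ȳ) = N²·(1 − n/N)·s²/n.
f = 1429/18115 = 0.07888490; Var(ȳ) = 0.92111510·152100/1429 = 98.041712.
Var(Ŷ) = 18115² · 98.041712 = 3.2172704 × 10^10.
SE(Ŷ) = √(3.2172704 × 10^10) = 179400.

179400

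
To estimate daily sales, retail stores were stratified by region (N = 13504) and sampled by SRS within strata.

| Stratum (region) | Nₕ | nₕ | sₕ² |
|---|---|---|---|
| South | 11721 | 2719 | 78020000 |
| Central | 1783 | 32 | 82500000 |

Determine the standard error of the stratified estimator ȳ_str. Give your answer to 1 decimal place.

Var(ȳ_str) = Σₕ Wₕ²(1 − fₕ)sₕ²/nₕ with Wₕ = Nₕ/N, N = 13504.
South: Wₕ = 0.86796505; term = 0.86796505²·(1 − 0.23197679)·78020000/2719 = 16602.579.
Central: Wₕ = 0.13203495; term = 0.13203495²·(1 − 0.01794728)·82500000/32 = 44138.402.
Sum = 60740.981.
SE = √(60740.981) = 246.5.

246.5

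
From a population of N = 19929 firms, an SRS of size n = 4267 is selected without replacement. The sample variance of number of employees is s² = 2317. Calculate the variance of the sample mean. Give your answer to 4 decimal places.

0.4267

Under SRS without replacement, Var(ȳ) = (1 − f)·s²/n with f = n/N = 4267/19929 = 0.21411009.
Var(ȳ) = (1 − 0.21411009)·2317/4267 = 0.78588991·0.54300445 = 0.42674172.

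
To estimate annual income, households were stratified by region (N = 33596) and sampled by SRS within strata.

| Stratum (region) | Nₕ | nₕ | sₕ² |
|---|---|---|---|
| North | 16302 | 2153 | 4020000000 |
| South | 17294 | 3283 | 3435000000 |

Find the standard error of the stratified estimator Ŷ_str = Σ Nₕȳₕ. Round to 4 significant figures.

Var(Ŷ_str) = Σₕ Nₕ²(1 − fₕ)sₕ²/nₕ.
North: 16302²·(1 − 2153/16302)·4020000000/2153 = 4.30674 × 10^14.
South: 17294²·(1 − 3283/17294)·3435000000/3283 = 2.535248 × 10^14.
Sum = 6.841988 × 10^14.
SE = √(6.841988 × 10^14) = 2.616 × 10^7.

2.616 × 10^7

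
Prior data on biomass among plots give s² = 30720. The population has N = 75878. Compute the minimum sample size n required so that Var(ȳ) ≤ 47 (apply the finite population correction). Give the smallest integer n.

Without fpc, n₀ = s²/D = 30720/47 = 653.6170.
With fpc, (1 − n/N)·s²/n ≤ D requires n ≥ n₀/(1 + n₀/N) = 653.6170/(1 + 653.6170/75878) = 648.0348.
Rounding up, n = 649.

649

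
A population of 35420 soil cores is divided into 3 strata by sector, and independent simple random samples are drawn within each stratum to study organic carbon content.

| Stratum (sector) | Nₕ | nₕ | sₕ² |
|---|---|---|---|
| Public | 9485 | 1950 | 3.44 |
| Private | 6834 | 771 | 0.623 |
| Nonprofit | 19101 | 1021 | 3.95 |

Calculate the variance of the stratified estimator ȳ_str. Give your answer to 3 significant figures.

0.00119

Var(ȳ_str) = Σₕ Wₕ²(1 − fₕ)sₕ²/nₕ with Wₕ = Nₕ/N, N = 35420.
Public: Wₕ = 0.26778656; term = 0.26778656²·(1 − 0.20558777)·3.44/1950 = 1.0049566 × 10^-4.
Private: Wₕ = 0.19294184; term = 0.19294184²·(1 − 0.11281826)·0.623/771 = 2.668696 × 10^-5.
Nonprofit: Wₕ = 0.53927160; term = 0.53927160²·(1 − 0.05345270)·3.95/1021 = 0.0010649489.
Sum = 0.0011921315.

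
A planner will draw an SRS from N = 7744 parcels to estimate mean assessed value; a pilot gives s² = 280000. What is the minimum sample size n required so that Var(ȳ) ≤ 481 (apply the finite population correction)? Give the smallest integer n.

Without fpc, n₀ = s²/D = 280000/481 = 582.1206.
With fpc, (1 − n/N)·s²/n ≤ D requires n ≥ n₀/(1 + n₀/N) = 582.1206/(1 + 582.1206/7744) = 541.4216.
Rounding up, n = 542.

542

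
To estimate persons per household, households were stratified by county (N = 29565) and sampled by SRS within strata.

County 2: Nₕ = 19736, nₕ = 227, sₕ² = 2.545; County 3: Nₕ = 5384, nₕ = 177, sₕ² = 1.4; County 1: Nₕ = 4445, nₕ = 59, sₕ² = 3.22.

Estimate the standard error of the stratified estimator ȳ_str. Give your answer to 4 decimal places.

0.0801

Var(ȳ_str) = Σₕ Wₕ²(1 − fₕ)sₕ²/nₕ with Wₕ = Nₕ/N, N = 29565.
County 2: Wₕ = 0.66754608; term = 0.66754608²·(1 − 0.01150182)·2.545/227 = 0.0049385597.
County 3: Wₕ = 0.18210722; term = 0.18210722²·(1 − 0.03287519)·1.4/177 = 2.5368316 × 10^-4.
County 1: Wₕ = 0.15034669; term = 0.15034669²·(1 − 0.01327334)·3.22/59 = 0.0012172744.
Sum = 0.0064095173.
SE = √(0.0064095173) = 0.0801.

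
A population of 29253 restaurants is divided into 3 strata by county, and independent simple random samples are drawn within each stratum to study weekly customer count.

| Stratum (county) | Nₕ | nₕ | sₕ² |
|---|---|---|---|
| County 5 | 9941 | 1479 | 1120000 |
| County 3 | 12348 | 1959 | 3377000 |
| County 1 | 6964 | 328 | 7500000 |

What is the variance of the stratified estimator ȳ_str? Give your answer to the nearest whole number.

1568

Var(ȳ_str) = Σₕ Wₕ²(1 − fₕ)sₕ²/nₕ with Wₕ = Nₕ/N, N = 29253.
County 5: Wₕ = 0.33982839; term = 0.33982839²·(1 − 0.14877779)·1120000/1479 = 74.440987.
County 3: Wₕ = 0.42211055; term = 0.42211055²·(1 − 0.15864917)·3377000/1959 = 258.42003.
County 1: Wₕ = 0.23806105; term = 0.23806105²·(1 − 0.04709937)·7500000/328 = 1234.843.
Sum = 1567.704.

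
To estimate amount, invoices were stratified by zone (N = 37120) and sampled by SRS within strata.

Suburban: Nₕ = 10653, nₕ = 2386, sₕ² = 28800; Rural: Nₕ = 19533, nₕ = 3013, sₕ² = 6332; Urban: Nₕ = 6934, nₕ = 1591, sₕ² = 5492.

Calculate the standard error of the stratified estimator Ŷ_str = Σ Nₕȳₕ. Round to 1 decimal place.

Var(Ŷ_str) = Σₕ Nₕ²(1 − fₕ)sₕ²/nₕ.
Suburban: 10653²·(1 − 2386/10653)·28800/2386 = 1.0630212 × 10^9.
Rural: 19533²·(1 − 3013/19533)·6332/3013 = 6.7814219 × 10^8.
Urban: 6934²·(1 − 1591/6934)·5492/1591 = 1.2788787 × 10^8.
Sum = 1.8690513 × 10^9.
SE = √(1.8690513 × 10^9) = 43232.5.

43232.5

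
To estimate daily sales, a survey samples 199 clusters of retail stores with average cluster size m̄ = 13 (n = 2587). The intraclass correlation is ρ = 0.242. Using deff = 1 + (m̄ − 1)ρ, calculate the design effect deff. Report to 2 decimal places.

3.90

deff = 1 + (13 − 1)·0.242 = 1 + 2.904 = 3.904.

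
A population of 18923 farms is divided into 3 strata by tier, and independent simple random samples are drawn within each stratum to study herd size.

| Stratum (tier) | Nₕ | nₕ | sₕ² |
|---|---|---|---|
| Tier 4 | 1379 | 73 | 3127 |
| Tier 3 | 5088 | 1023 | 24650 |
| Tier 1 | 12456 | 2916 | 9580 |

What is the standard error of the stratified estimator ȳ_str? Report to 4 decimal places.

1.6424

Var(ȳ_str) = Σₕ Wₕ²(1 − fₕ)sₕ²/nₕ with Wₕ = Nₕ/N, N = 18923.
Tier 4: Wₕ = 0.07287428; term = 0.07287428²·(1 − 0.05293691)·3127/73 = 0.21544305.
Tier 3: Wₕ = 0.26887914; term = 0.26887914²·(1 − 0.20106132)·24650/1023 = 1.3917748.
Tier 1: Wₕ = 0.65824658; term = 0.65824658²·(1 − 0.23410405)·9580/2916 = 1.0902472.
Sum = 2.6974651.
SE = √(2.6974651) = 1.6424.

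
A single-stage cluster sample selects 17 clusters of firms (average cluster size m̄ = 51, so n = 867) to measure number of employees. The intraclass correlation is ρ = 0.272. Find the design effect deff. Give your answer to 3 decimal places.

deff = 1 + (51 − 1)·0.272 = 1 + 13.6 = 14.6.

14.600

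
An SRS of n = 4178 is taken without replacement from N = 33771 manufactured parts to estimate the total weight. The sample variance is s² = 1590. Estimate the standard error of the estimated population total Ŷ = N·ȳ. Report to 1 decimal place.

19502.1

Var(Ŷ) = N²·Var(ȳ) = N²·(1 − n/N)·s²/n.
f = 4178/33771 = 0.12371561; Var(ȳ) = 0.87628439·1590/4178 = 0.33348305.
Var(Ŷ) = 33771² · 0.33348305 = 3.803309 × 10^8.
SE(Ŷ) = √(3.803309 × 10^8) = 19502.1.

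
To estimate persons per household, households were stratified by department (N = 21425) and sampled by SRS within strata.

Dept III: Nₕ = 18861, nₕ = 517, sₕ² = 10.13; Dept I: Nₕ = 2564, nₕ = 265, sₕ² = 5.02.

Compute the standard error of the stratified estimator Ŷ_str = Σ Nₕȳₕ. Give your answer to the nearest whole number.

2625

Var(Ŷ_str) = Σₕ Nₕ²(1 − fₕ)sₕ²/nₕ.
Dept III: 18861²·(1 − 517/18861)·10.13/517 = 6.7791877 × 10^6.
Dept I: 2564²·(1 − 265/2564)·5.02/265 = 111664.43.
Sum = 6.8908521 × 10^6.
SE = √(6.8908521 × 10^6) = 2625.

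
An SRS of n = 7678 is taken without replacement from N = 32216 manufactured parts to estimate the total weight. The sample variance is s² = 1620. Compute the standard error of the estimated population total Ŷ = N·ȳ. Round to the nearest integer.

12915

Var(Ŷ) = N²·Var(ȳ) = N²·(1 − n/N)·s²/n.
f = 7678/32216 = 0.23832878; Var(ȳ) = 0.76167122·1620/7678 = 0.16070687.
Var(Ŷ) = 32216² · 0.16070687 = 1.6679294 × 10^8.
SE(Ŷ) = √(1.6679294 × 10^8) = 12915.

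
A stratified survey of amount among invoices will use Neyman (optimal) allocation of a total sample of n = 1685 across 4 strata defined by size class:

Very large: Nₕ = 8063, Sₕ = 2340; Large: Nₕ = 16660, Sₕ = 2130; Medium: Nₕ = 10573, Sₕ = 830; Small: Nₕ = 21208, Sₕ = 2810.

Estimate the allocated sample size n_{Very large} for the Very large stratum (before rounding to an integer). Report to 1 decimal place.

Neyman allocation: nₕ = n·NₕSₕ / Σⱼ NⱼSⱼ.
Σ NⱼSⱼ = 8063·2340 + 16660·2130 + 10573·830 + 21208·2810 = 1.2272329 × 10^8.
n_{Very large} = 1685·8063·2340 / (1.2272329 × 10^8) = 259.1.

259.1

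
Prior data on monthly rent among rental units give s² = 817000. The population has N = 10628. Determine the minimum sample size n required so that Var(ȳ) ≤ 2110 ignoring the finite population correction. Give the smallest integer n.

388

Without fpc, n₀ = s²/D = 817000/2110 = 387.2038.
Rounding up, n = 388.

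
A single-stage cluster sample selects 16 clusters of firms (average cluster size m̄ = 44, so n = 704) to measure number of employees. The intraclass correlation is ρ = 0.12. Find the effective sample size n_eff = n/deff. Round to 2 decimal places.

114.29

deff = 1 + (44 − 1)·0.12 = 1 + 5.16 = 6.16.
n_eff = 704 / 6.16 = 114.29.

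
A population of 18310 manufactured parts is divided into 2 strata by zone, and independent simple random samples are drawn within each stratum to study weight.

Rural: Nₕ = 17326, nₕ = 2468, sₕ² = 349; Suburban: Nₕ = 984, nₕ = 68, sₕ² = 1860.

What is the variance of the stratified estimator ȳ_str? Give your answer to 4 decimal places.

Var(ȳ_str) = Σₕ Wₕ²(1 − fₕ)sₕ²/nₕ with Wₕ = Nₕ/N, N = 18310.
Rural: Wₕ = 0.94625887; term = 0.94625887²·(1 − 0.14244488)·349/2468 = 0.1085831.
Suburban: Wₕ = 0.05374113; term = 0.05374113²·(1 − 0.06910569)·1860/68 = 0.073539033.
Sum = 0.18212213.

0.1821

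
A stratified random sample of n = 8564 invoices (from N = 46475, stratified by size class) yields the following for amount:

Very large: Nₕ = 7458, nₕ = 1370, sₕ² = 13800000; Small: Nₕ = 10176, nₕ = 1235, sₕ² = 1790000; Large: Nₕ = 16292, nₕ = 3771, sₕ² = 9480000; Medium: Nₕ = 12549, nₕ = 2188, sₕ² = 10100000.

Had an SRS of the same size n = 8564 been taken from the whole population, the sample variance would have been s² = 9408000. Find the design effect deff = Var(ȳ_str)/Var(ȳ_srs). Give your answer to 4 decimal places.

Var(ȳ_str) = Σ Wₕ²(1−fₕ)sₕ²/nₕ with Wₕ = Nₕ/46475:
  Very large: (7458/46475)²·(1−1370/7458)·13800000/1370 = 211.74675
  Small: (10176/46475)²·(1−1235/10176)·1790000/1235 = 61.053487
  Large: (16292/46475)²·(1−3771/16292)·9480000/3771 = 237.42499
  Medium: (12549/46475)²·(1−2188/12549)·10100000/2188 = 277.87281
  → Var(ȳ_str) = 788.09804.
Var(ȳ_srs) = (1 − 8564/46475)·9408000/8564 = 896.12066.
deff = 788.09804 / 896.12066 = 0.8795.

0.8795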